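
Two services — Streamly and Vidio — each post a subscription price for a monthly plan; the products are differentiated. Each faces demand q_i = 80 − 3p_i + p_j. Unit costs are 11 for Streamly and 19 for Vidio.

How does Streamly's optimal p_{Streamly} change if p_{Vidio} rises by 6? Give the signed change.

1

Streamly's profit: π = (p_{Streamly} − 11)(80 − 3p_{Streamly} + p_{Vidio}).
∂π/∂p_{Streamly} = 113 − 6p_{Streamly} + p_{Vidio} = 0 ⇒ p_{Streamly} = 113/6 + (1/6)p_{Vidio}.
The reaction-function slope is 1/6, so a 6-unit rise in p_{Vidio} moves p_{Streamly} by 1/6 × 6 = 1. Streamly's best response rises — the actions are strategic complements.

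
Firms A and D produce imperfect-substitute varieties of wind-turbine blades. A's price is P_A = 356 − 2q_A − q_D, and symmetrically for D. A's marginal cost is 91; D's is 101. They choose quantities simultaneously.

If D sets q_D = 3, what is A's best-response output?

65.5

Firm A's profit: π = q_A(356 − 2q_A − q_D) − 91q_A.
∂π/∂q_A = 265 − 4q_A − q_D = 0 ⇒ q_A = 66.25 − 0.25q_D.
At q_D = 3: q_A = 66.25 − 0.25·3 = 65.5.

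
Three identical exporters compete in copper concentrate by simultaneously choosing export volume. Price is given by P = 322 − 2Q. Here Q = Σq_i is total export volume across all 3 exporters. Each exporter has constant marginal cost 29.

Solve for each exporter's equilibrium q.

36.625

A representative exporter's profit is π_i = q_i(322 − 2Q) − 29q_i, with Q = q_i + Σ_{j≠i} q_j.
First-order condition: 293 − 4q_i − 2Σ_{j≠i} q_j = 0.
Imposing symmetry (q_j = q for all j) turns Σ_{j≠i} q_j into 2q, so 293 = 8q and q = 36.625.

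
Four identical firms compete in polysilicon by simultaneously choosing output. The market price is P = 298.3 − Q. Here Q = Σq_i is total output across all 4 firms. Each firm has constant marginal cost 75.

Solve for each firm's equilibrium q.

44.66

A representative firm's profit is π_i = q_i(298.3 − Q) − 75q_i, with Q = q_i + Σ_{j≠i} q_j.
First-order condition: 223.3 − 2q_i − Σ_{j≠i} q_j = 0.
With identical firms, set every q_j = q: then 223.3 − 2q − 3q = 0, i.e. q = 223.3/5 = 44.66.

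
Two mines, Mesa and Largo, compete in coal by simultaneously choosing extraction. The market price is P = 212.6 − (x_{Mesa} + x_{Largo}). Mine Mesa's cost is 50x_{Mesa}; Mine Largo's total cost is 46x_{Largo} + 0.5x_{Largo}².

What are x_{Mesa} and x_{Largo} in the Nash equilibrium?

64.24, 34.12

Mine Mesa's profit: π = x_{Mesa}(212.6 − (x_{Mesa} + x_{Largo})) − 50x_{Mesa}.
∂π/∂x_{Mesa} = 162.6 − 2x_{Mesa} − x_{Largo} = 0, so x_{Mesa} = 81.3 − 0.5x_{Largo}.
For Largo: ∂π/∂x_{Largo} = 166.6 − 3x_{Largo} − x_{Mesa} = 0 ⇒ x_{Largo} = 833/15 − (1/3)x_{Mesa}.
Plugging x_{Largo} into Mesa's best response: x_{Mesa} = 81.3 − 0.5(833/15 − (1/3)x_{Mesa}) ⇒ (5/6)x_{Mesa} = 803/15, so x_{Mesa} = 64.24.
Then x_{Largo} = 833/15 − (1/3)·64.24 = 34.12.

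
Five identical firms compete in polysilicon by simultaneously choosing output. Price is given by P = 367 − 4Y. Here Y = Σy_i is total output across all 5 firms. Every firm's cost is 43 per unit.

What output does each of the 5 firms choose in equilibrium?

13.5

A representative firm's profit is π_i = y_i(367 − 4Y) − 43y_i, with Y = y_i + Σ_{j≠i} y_j.
First-order condition: 324 − 8y_i − 4Σ_{j≠i} y_j = 0.
With identical firms, set every y_j = y: then 324 − 8y − 16y = 0, i.e. y = 324/24 = 13.5.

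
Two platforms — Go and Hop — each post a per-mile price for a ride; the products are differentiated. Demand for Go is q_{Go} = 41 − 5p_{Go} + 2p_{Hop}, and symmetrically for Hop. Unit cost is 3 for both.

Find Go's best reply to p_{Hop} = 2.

Go's profit: π = (p_{Go} − 3)(41 − 5p_{Go} + 2p_{Hop}).
∂π/∂p_{Go} = 56 − 10p_{Go} + 2p_{Hop} = 0 ⇒ p_{Go} = 5.6 + 0.2p_{Hop}.
At p_{Hop} = 2: p_{Go} = 5.6 + 0.2·2 = 6.

6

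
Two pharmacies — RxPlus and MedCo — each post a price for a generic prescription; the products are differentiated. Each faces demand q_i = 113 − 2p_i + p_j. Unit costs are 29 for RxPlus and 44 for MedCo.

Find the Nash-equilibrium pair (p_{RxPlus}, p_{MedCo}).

RxPlus's profit: π = (p_{RxPlus} − 29)(113 − 2p_{RxPlus} + p_{MedCo}).
∂π/∂p_{RxPlus} = 171 − 4p_{RxPlus} + p_{MedCo} = 0 ⇒ p_{RxPlus} = 42.75 + 0.25p_{MedCo}.
Similarly p_{MedCo} = 50.25 + 0.25p_{RxPlus}.
Plugging p_{MedCo} into RxPlus's best response: p_{RxPlus} = 42.75 + 0.25(50.25 + 0.25p_{RxPlus}) ⇒ 0.9375p_{RxPlus} = 55.3125, so p_{RxPlus} = 59.
Then p_{MedCo} = 50.25 + 0.25·59 = 65.

59, 65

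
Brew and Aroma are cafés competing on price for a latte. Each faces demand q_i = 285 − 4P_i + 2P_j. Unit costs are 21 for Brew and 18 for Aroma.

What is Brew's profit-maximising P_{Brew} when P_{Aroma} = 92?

69.125

Brew's profit: π = (P_{Brew} − 21)(285 − 4P_{Brew} + 2P_{Aroma}).
∂π/∂P_{Brew} = 369 − 8P_{Brew} + 2P_{Aroma} = 0 ⇒ P_{Brew} = 46.125 + 0.25P_{Aroma}.
At P_{Aroma} = 92: P_{Brew} = 46.125 + 0.25·92 = 69.125.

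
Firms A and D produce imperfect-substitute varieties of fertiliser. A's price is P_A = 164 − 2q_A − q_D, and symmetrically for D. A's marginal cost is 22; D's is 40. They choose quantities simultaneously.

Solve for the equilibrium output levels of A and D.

29.6, 23.6

Firm A's profit: π = q_A(164 − 2q_A − q_D) − 22q_A.
∂π/∂q_A = 142 − 4q_A − q_D = 0 ⇒ q_A = 35.5 − 0.25q_D.
Similarly q_D = 31 − 0.25q_A.
Solving the two reaction functions simultaneously: (1 − (−0.25)(−0.25))q_A = 35.5 − 0.25·31, so 0.9375q_A = 27.75 and q_A = 29.6.
Then q_D = 31 − 0.25·29.6 = 23.6.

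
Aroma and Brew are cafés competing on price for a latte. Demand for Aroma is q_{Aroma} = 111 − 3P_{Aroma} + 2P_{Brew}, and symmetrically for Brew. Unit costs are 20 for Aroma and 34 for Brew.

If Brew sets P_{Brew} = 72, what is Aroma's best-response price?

52.5

Aroma's profit: π = (P_{Aroma} − 20)(111 − 3P_{Aroma} + 2P_{Brew}).
∂π/∂P_{Aroma} = 171 − 6P_{Aroma} + 2P_{Brew} = 0 ⇒ P_{Aroma} = 28.5 + (1/3)P_{Brew}.
At P_{Brew} = 72: P_{Aroma} = 28.5 + (1/3)·72 = 52.5.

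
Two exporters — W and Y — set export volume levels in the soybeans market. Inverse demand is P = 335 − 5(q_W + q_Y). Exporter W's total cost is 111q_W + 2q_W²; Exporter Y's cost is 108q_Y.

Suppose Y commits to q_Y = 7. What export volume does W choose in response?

Exporter W's profit: π = q_W(335 − 5(q_W + q_Y)) − 111q_W − 2q_W².
∂π/∂q_W = 224 − 14q_W − 5q_Y = 0, so q_W = 16 − (5/14)q_Y.
At q_Y = 7: q_W = 16 − (5/14)·7 = 13.5.

13.5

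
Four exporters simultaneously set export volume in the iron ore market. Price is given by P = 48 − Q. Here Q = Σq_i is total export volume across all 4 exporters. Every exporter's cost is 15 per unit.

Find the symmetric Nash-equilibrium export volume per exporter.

6.6

A representative exporter's profit is π_i = q_i(48 − Q) − 15q_i, with Q = q_i + Σ_{j≠i} q_j.
First-order condition: 33 − 2q_i − Σ_{j≠i} q_j = 0.
With identical exporters, set every q_j = q: then 33 − 2q − 3q = 0, i.e. q = 33/5 = 6.6.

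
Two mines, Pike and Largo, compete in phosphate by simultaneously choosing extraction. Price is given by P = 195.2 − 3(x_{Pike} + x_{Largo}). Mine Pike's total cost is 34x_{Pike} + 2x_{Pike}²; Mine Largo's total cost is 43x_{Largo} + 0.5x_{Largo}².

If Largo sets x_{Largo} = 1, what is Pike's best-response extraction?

15.82

Mine Pike's profit: π = x_{Pike}(195.2 − 3(x_{Pike} + x_{Largo})) − 34x_{Pike} − 2x_{Pike}².
∂π/∂x_{Pike} = 161.2 − 10x_{Pike} − 3x_{Largo} = 0, so x_{Pike} = 16.12 − 0.3x_{Largo}.
At x_{Largo} = 1: x_{Pike} = 16.12 − 0.3·1 = 15.82.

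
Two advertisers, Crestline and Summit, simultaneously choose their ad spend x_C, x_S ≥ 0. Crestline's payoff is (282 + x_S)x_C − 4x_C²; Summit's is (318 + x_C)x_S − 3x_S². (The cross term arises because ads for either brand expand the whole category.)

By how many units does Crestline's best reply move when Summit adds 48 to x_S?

Expanding Crestline's payoff: 282x_C + x_Sx_C − 4x_C².
∂π/∂x_C = 282 + x_S − 8x_C = 0, so x_C = 35.25 + 0.125x_S.
The reaction-function slope is 0.125, so a 48-unit rise in x_S moves x_C by 0.125 × 48 = 6. Crestline's best response rises — the actions are strategic complements.

6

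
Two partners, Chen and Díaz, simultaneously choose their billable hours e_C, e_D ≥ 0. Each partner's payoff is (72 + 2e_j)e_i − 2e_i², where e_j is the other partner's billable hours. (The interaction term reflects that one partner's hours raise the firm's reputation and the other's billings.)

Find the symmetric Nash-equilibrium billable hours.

Chen's payoff is (72 + 2e_D)e_C − 2e_C².
∂π/∂e_C = 72 + 2e_D − 4e_C = 0, so e_C = 18 + 0.5e_D.
Setting e_C = e_D in the reaction function: e_C = 18 + 0.5e_C, so e_C = 18 / 0.5 = 36.

36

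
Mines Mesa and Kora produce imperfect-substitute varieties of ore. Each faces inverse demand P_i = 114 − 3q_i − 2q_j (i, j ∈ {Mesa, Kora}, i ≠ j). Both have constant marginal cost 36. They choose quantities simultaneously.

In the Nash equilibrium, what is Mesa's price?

65.25

Mine Mesa's profit: π = q_{Mesa}(114 − 3q_{Mesa} − 2q_{Kora}) − 36q_{Mesa}.
∂π/∂q_{Mesa} = 78 − 6q_{Mesa} − 2q_{Kora} = 0 ⇒ q_{Mesa} = 13 − (1/3)q_{Kora}.
Setting q_{Mesa} = q_{Kora} in the reaction function: q_{Mesa} = 13 − (1/3)q_{Mesa}, so q_{Mesa} = 13 / (4/3) = 9.75.
P_{Mesa} = 114 − 3·9.75 − 2·9.75 = 65.25.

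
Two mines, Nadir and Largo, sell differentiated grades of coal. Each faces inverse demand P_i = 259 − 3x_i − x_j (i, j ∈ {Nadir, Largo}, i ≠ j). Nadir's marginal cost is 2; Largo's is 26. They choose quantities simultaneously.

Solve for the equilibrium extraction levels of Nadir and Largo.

37.4, 32.6

Mine Nadir's profit: π = x_{Nadir}(259 − 3x_{Nadir} − x_{Largo}) − 2x_{Nadir}.
∂π/∂x_{Nadir} = 257 − 6x_{Nadir} − x_{Largo} = 0 ⇒ x_{Nadir} = 257/6 − (1/6)x_{Largo}.
Similarly x_{Largo} = 233/6 − (1/6)x_{Nadir}.
Solving the two reaction functions simultaneously: (1 − (−1/6)(−1/6))x_{Nadir} = 257/6 − (1/6)·(233/6), so (35/36)x_{Nadir} = 1309/36 and x_{Nadir} = 37.4.
Then x_{Largo} = 233/6 − (1/6)·37.4 = 32.6.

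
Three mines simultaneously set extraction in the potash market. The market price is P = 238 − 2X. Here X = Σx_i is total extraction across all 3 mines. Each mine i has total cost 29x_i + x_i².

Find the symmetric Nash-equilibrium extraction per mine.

A representative mine's profit is π_i = x_i(238 − 2X) − 29x_i − x_i², with X = x_i + Σ_{j≠i} x_j.
First-order condition: 209 − 6x_i − 2Σ_{j≠i} x_j = 0.
Imposing symmetry (x_j = x for all j) turns Σ_{j≠i} x_j into 2x, so 209 = 10x and x = 20.9.

20.9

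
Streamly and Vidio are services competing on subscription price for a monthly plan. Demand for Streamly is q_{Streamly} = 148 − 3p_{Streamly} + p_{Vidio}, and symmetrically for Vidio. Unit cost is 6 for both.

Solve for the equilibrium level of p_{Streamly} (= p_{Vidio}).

Streamly's profit: π = (p_{Streamly} − 6)(148 − 3p_{Streamly} + p_{Vidio}).
∂π/∂p_{Streamly} = 166 − 6p_{Streamly} + p_{Vidio} = 0 ⇒ p_{Streamly} = 83/3 + (1/6)p_{Vidio}.
By symmetry p_{Vidio} = p_{Streamly}; substituting into the reaction function, (5/6)p_{Streamly} = 83/3 and p_{Streamly} = 33.2.

33.2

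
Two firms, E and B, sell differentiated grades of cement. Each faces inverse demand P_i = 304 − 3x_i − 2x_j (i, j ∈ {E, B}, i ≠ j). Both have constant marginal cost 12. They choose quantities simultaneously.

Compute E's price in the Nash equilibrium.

Firm E's profit: π = x_E(304 − 3x_E − 2x_B) − 12x_E.
∂π/∂x_E = 292 − 6x_E − 2x_B = 0 ⇒ x_E = 146/3 − (1/3)x_B.
The game is symmetric, so in equilibrium x_B = x_E: the reaction function gives (4/3)x_E = 146/3, hence x_E = 36.5.
P_E = 304 − 3·36.5 − 2·36.5 = 121.5.

121.5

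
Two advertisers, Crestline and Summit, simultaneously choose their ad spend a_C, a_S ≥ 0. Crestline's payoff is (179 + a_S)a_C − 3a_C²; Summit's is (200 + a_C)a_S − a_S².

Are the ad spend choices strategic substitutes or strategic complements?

strategic complements

Expanding Crestline's payoff: 179a_C + a_Sa_C − 3a_C².
∂π/∂a_C = 179 + a_S − 6a_C = 0, so a_C = 179/6 + (1/6)a_S.
The best-response slope da_C/da_S = 1/6 > 0: the reaction function is upward-sloping, so the choices are strategic complements.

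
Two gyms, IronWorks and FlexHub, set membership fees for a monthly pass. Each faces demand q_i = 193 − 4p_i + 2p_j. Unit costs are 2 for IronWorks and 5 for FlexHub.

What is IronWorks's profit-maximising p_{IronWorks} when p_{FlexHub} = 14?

28.625

IronWorks's profit: π = (p_{IronWorks} − 2)(193 − 4p_{IronWorks} + 2p_{FlexHub}).
∂π/∂p_{IronWorks} = 201 − 8p_{IronWorks} + 2p_{FlexHub} = 0 ⇒ p_{IronWorks} = 25.125 + 0.25p_{FlexHub}.
At p_{FlexHub} = 14: p_{IronWorks} = 25.125 + 0.25·14 = 28.625.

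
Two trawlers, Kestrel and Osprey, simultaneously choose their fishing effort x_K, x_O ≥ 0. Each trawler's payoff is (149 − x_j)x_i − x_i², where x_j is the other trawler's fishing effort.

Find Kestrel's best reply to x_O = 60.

Kestrel's payoff is (149 − x_O)x_K − x_K².
∂π/∂x_K = 149 − x_O − 2x_K = 0, so x_K = 74.5 − 0.5x_O.
At x_O = 60: x_K = 74.5 − 0.5·60 = 44.5.

44.5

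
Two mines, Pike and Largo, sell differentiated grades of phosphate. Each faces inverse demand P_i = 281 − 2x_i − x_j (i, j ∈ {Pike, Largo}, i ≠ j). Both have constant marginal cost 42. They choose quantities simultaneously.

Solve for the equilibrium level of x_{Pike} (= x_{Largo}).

47.8

Mine Pike's profit: π = x_{Pike}(281 − 2x_{Pike} − x_{Largo}) − 42x_{Pike}.
∂π/∂x_{Pike} = 239 − 4x_{Pike} − x_{Largo} = 0 ⇒ x_{Pike} = 59.75 − 0.25x_{Largo}.
Setting x_{Pike} = x_{Largo} in the reaction function: x_{Pike} = 59.75 − 0.25x_{Pike}, so x_{Pike} = 59.75 / 1.25 = 47.8.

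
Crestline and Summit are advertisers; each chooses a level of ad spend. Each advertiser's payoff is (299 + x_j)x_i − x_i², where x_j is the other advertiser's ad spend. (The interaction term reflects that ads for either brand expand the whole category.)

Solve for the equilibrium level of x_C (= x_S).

Crestline's payoff is (299 + x_S)x_C − x_C².
∂π/∂x_C = 299 + x_S − 2x_C = 0, so x_C = 149.5 + 0.5x_S.
The game is symmetric, so in equilibrium x_S = x_C: the reaction function gives 0.5x_C = 149.5, hence x_C = 299.

299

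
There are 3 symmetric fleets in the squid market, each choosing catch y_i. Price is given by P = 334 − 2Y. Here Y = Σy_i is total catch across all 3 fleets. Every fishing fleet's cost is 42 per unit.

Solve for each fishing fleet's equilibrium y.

36.5

A representative fishing fleet's profit is π_i = y_i(334 − 2Y) − 42y_i, with Y = y_i + Σ_{j≠i} y_j.
First-order condition: 292 − 4y_i − 2Σ_{j≠i} y_j = 0.
In a symmetric equilibrium every fishing fleet chooses the same y, so Σ_{j≠i} y_j = 2y. The condition becomes 292 − 8y = 0, giving y = 292/8 = 36.5.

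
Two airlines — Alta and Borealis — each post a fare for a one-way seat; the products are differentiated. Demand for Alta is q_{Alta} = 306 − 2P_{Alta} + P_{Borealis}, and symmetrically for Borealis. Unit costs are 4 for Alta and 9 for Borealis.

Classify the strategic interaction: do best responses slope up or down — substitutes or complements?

strategic complements

Alta's profit: π = (P_{Alta} − 4)(306 − 2P_{Alta} + P_{Borealis}).
∂π/∂P_{Alta} = 314 − 4P_{Alta} + P_{Borealis} = 0 ⇒ P_{Alta} = 78.5 + 0.25P_{Borealis}.
The best-response slope dP_{Alta}/dP_{Borealis} = 0.25 > 0: the reaction function is upward-sloping, so the choices are strategic complements.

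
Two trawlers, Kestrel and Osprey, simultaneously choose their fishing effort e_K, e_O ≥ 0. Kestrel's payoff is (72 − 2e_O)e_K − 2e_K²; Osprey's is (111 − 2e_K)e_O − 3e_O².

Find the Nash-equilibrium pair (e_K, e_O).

10.5, 15

Expanding Kestrel's payoff: 72e_K − 2e_Oe_K − 2e_K².
∂π/∂e_K = 72 − 2e_O − 4e_K = 0, so e_K = 18 − 0.5e_O.
Likewise for Osprey: e_O = 18.5 − (1/3)e_K.
Plugging e_O into Kestrel's best response: e_K = 18 − 0.5(18.5 − (1/3)e_K) ⇒ (5/6)e_K = 8.75, so e_K = 10.5.
Then e_O = 18.5 − (1/3)·10.5 = 15.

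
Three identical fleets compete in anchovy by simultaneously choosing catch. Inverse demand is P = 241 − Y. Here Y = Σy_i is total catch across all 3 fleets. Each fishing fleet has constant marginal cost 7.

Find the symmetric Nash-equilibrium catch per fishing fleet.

A representative fishing fleet's profit is π_i = y_i(241 − Y) − 7y_i, with Y = y_i + Σ_{j≠i} y_j.
First-order condition: 234 − 2y_i − Σ_{j≠i} y_j = 0.
Imposing symmetry (y_j = y for all j) turns Σ_{j≠i} y_j into 2y, so 234 = 4y and y = 58.5.

58.5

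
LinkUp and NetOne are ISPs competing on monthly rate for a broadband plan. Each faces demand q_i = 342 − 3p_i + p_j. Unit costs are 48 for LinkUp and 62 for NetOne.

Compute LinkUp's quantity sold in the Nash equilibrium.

151.2

LinkUp's profit: π = (p_{LinkUp} − 48)(342 − 3p_{LinkUp} + p_{NetOne}).
∂π/∂p_{LinkUp} = 486 − 6p_{LinkUp} + p_{NetOne} = 0 ⇒ p_{LinkUp} = 81 + (1/6)p_{NetOne}.
Similarly p_{NetOne} = 88 + (1/6)p_{LinkUp}.
Substituting the second reaction function into the first: p_{LinkUp} = 81 + (1/6)(88 + (1/6)p_{LinkUp}), which gives (35/36)p_{LinkUp} = 287/3 ⇒ p_{LinkUp} = 98.4.
Then p_{NetOne} = 88 + (1/6)·98.4 = 104.4.
q_{LinkUp} = 342 − 3·98.4 + 104.4 = 151.2.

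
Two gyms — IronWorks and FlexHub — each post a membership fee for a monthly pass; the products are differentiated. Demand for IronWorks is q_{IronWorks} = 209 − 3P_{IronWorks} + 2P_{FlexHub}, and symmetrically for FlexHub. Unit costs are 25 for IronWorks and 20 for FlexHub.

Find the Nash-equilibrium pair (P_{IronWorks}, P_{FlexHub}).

70.0625, 68.1875

IronWorks's profit: π = (P_{IronWorks} − 25)(209 − 3P_{IronWorks} + 2P_{FlexHub}).
∂π/∂P_{IronWorks} = 284 − 6P_{IronWorks} + 2P_{FlexHub} = 0 ⇒ P_{IronWorks} = 142/3 + (1/3)P_{FlexHub}.
Similarly P_{FlexHub} = 269/6 + (1/3)P_{IronWorks}.
Solving the two reaction functions simultaneously: (1 − (1/3)(1/3))P_{IronWorks} = 142/3 + (1/3)·(269/6), so (8/9)P_{IronWorks} = 1121/18 and P_{IronWorks} = 70.0625.
Then P_{FlexHub} = 269/6 + (1/3)·70.0625 = 68.1875.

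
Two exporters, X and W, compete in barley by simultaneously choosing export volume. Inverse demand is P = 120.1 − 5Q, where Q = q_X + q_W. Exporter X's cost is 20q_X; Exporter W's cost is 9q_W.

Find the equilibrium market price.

Exporter X's profit: π = q_X(120.1 − 5(q_X + q_W)) − 20q_X.
∂π/∂q_X = 100.1 − 10q_X − 5q_W = 0, so q_X = 10.01 − 0.5q_W.
By the same steps for W: q_W = 11.11 − 0.5q_X.
Substituting the second reaction function into the first: q_X = 10.01 − 0.5(11.11 − 0.5q_X), which gives 0.75q_X = 4.455 ⇒ q_X = 5.94.
Then q_W = 11.11 − 0.5·5.94 = 8.14.
Equilibrium price: P = 120.1 − 5·14.08 = 49.7.

49.7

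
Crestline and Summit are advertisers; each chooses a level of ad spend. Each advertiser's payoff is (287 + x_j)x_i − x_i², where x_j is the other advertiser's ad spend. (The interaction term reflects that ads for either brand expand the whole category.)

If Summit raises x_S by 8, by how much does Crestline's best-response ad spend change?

Crestline's payoff is (287 + x_S)x_C − x_C².
∂π/∂x_C = 287 + x_S − 2x_C = 0, so x_C = 143.5 + 0.5x_S.
The reaction-function slope is 0.5, so an 8-unit rise in x_S moves x_C by 0.5 × 8 = 4. Crestline's best response rises — the actions are strategic complements.

4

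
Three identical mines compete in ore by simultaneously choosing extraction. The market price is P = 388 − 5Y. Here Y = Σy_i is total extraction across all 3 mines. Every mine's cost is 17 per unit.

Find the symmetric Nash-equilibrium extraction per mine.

18.55

A representative mine's profit is π_i = y_i(388 − 5Y) − 17y_i, with Y = y_i + Σ_{j≠i} y_j.
First-order condition: 371 − 10y_i − 5Σ_{j≠i} y_j = 0.
Imposing symmetry (y_j = y for all j) turns Σ_{j≠i} y_j into 2y, so 371 = 20y and y = 18.55.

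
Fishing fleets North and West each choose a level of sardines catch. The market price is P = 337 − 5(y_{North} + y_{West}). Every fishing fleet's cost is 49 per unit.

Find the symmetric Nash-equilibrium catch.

19.2

Fishing fleet North's profit: π = y_{North}(337 − 5(y_{North} + y_{West})) − 49y_{North}.
∂π/∂y_{North} = 288 − 10y_{North} − 5y_{West} = 0, so y_{North} = 28.8 − 0.5y_{West}.
Setting y_{North} = y_{West} in the reaction function: y_{North} = 28.8 − 0.5y_{North}, so y_{North} = 28.8 / 1.5 = 19.2.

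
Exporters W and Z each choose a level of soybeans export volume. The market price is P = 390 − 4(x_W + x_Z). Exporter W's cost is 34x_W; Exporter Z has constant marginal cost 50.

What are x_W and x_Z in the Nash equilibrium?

31, 27

Exporter W's profit: π = x_W(390 − 4(x_W + x_Z)) − 34x_W.
∂π/∂x_W = 356 − 8x_W − 4x_Z = 0, so x_W = 44.5 − 0.5x_Z.
By the same steps for Z: x_Z = 42.5 − 0.5x_W.
Plugging x_Z into W's best response: x_W = 44.5 − 0.5(42.5 − 0.5x_W) ⇒ 0.75x_W = 23.25, so x_W = 31.
Then x_Z = 42.5 − 0.5·31 = 27.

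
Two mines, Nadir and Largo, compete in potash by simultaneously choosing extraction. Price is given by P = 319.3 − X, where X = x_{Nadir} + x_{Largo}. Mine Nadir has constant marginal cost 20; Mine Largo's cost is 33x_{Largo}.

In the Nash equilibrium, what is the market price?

Mine Nadir's profit: π = x_{Nadir}(319.3 − (x_{Nadir} + x_{Largo})) − 20x_{Nadir}.
∂π/∂x_{Nadir} = 299.3 − 2x_{Nadir} − x_{Largo} = 0, so x_{Nadir} = 149.65 − 0.5x_{Largo}.
By the same steps for Largo: x_{Largo} = 143.15 − 0.5x_{Nadir}.
Substituting the second reaction function into the first: x_{Nadir} = 149.65 − 0.5(143.15 − 0.5x_{Nadir}), which gives 0.75x_{Nadir} = 78.075 ⇒ x_{Nadir} = 104.1.
Then x_{Largo} = 143.15 − 0.5·104.1 = 91.1.
Equilibrium price: P = 319.3 − 195.2 = 124.1.

124.1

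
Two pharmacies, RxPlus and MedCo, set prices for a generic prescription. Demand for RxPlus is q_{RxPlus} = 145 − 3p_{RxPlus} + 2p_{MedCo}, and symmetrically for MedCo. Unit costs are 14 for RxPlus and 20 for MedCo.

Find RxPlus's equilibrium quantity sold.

101.625

RxPlus's profit: π = (p_{RxPlus} − 14)(145 − 3p_{RxPlus} + 2p_{MedCo}).
∂π/∂p_{RxPlus} = 187 − 6p_{RxPlus} + 2p_{MedCo} = 0 ⇒ p_{RxPlus} = 187/6 + (1/3)p_{MedCo}.
Similarly p_{MedCo} = 205/6 + (1/3)p_{RxPlus}.
Plugging p_{MedCo} into RxPlus's best response: p_{RxPlus} = 187/6 + (1/3)(205/6 + (1/3)p_{RxPlus}) ⇒ (8/9)p_{RxPlus} = 383/9, so p_{RxPlus} = 47.875.
Then p_{MedCo} = 205/6 + (1/3)·47.875 = 50.125.
q_{RxPlus} = 145 − 3·47.875 + 2·50.125 = 101.625.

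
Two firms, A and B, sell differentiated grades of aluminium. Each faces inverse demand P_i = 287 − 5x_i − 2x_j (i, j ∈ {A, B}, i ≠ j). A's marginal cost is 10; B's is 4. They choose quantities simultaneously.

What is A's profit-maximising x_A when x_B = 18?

24.1

Firm A's profit: π = x_A(287 − 5x_A − 2x_B) − 10x_A.
∂π/∂x_A = 277 − 10x_A − 2x_B = 0 ⇒ x_A = 27.7 − 0.2x_B.
At x_B = 18: x_A = 27.7 − 0.2·18 = 24.1.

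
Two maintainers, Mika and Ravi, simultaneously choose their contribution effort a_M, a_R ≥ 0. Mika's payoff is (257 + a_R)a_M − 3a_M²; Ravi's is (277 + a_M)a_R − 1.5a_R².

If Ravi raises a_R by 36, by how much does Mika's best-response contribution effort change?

6

Expanding Mika's payoff: 257a_M + a_Ra_M − 3a_M².
∂π/∂a_M = 257 + a_R − 6a_M = 0, so a_M = 257/6 + (1/6)a_R.
The reaction-function slope is 1/6, so a 36-unit rise in a_R moves a_M by 1/6 × 36 = 6. Mika's best response rises — the actions are strategic complements.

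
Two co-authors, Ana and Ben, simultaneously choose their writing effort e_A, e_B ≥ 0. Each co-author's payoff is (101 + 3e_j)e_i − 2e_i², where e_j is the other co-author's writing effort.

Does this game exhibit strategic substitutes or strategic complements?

Ana's payoff is (101 + 3e_B)e_A − 2e_A².
∂π/∂e_A = 101 + 3e_B − 4e_A = 0, so e_A = 25.25 + 0.75e_B.
The best-response slope de_A/de_B = 0.75 > 0: the reaction function is upward-sloping, so the choices are strategic complements.

strategic complements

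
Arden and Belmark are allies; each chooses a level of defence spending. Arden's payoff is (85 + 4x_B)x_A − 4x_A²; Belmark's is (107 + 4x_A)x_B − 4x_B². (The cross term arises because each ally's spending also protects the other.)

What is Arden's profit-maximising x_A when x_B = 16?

18.625

Expanding Arden's payoff: 85x_A + 4x_Bx_A − 4x_A².
∂π/∂x_A = 85 + 4x_B − 8x_A = 0, so x_A = 10.625 + 0.5x_B.
At x_B = 16: x_A = 10.625 + 0.5·16 = 18.625.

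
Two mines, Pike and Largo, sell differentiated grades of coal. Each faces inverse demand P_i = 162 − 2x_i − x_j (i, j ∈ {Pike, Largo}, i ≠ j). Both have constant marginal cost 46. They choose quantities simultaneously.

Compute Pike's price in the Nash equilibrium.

92.4

Mine Pike's profit: π = x_{Pike}(162 − 2x_{Pike} − x_{Largo}) − 46x_{Pike}.
∂π/∂x_{Pike} = 116 − 4x_{Pike} − x_{Largo} = 0 ⇒ x_{Pike} = 29 − 0.25x_{Largo}.
Setting x_{Pike} = x_{Largo} in the reaction function: x_{Pike} = 29 − 0.25x_{Pike}, so x_{Pike} = 29 / 1.25 = 23.2.
P_{Pike} = 162 − 2·23.2 − 23.2 = 92.4.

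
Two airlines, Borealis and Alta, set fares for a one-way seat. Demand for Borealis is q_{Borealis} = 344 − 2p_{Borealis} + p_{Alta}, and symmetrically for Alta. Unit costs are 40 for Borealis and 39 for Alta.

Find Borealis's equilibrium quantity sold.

202.4

Borealis's profit: π = (p_{Borealis} − 40)(344 − 2p_{Borealis} + p_{Alta}).
∂π/∂p_{Borealis} = 424 − 4p_{Borealis} + p_{Alta} = 0 ⇒ p_{Borealis} = 106 + 0.25p_{Alta}.
Similarly p_{Alta} = 105.5 + 0.25p_{Borealis}.
Plugging p_{Alta} into Borealis's best response: p_{Borealis} = 106 + 0.25(105.5 + 0.25p_{Borealis}) ⇒ 0.9375p_{Borealis} = 132.375, so p_{Borealis} = 141.2.
Then p_{Alta} = 105.5 + 0.25·141.2 = 140.8.
q_{Borealis} = 344 − 2·141.2 + 140.8 = 202.4.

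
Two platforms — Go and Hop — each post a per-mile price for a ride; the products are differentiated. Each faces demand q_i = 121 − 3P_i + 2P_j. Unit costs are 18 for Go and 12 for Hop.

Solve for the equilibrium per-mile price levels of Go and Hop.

Go's profit: π = (P_{Go} − 18)(121 − 3P_{Go} + 2P_{Hop}).
∂π/∂P_{Go} = 175 − 6P_{Go} + 2P_{Hop} = 0 ⇒ P_{Go} = 175/6 + (1/3)P_{Hop}.
Similarly P_{Hop} = 157/6 + (1/3)P_{Go}.
Plugging P_{Hop} into Go's best response: P_{Go} = 175/6 + (1/3)(157/6 + (1/3)P_{Go}) ⇒ (8/9)P_{Go} = 341/9, so P_{Go} = 42.625.
Then P_{Hop} = 157/6 + (1/3)·42.625 = 40.375.

42.625, 40.375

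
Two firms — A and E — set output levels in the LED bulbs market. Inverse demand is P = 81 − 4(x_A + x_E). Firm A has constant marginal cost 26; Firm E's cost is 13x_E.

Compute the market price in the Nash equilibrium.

40

Firm A's profit: π = x_A(81 − 4(x_A + x_E)) − 26x_A.
∂π/∂x_A = 55 − 8x_A − 4x_E = 0, so x_A = 6.875 − 0.5x_E.
By the same steps for E: x_E = 8.5 − 0.5x_A.
Substituting the second reaction function into the first: x_A = 6.875 − 0.5(8.5 − 0.5x_A), which gives 0.75x_A = 2.625 ⇒ x_A = 3.5.
Then x_E = 8.5 − 0.5·3.5 = 6.75.
Equilibrium price: P = 81 − 4·10.25 = 40.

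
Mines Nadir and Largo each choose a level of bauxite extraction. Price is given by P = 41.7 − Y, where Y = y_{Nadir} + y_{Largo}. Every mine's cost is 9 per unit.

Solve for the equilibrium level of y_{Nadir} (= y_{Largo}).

Mine Nadir's profit: π = y_{Nadir}(41.7 − (y_{Nadir} + y_{Largo})) − 9y_{Nadir}.
∂π/∂y_{Nadir} = 32.7 − 2y_{Nadir} − y_{Largo} = 0, so y_{Nadir} = 16.35 − 0.5y_{Largo}.
Setting y_{Nadir} = y_{Largo} in the reaction function: y_{Nadir} = 16.35 − 0.5y_{Nadir}, so y_{Nadir} = 16.35 / 1.5 = 10.9.

10.9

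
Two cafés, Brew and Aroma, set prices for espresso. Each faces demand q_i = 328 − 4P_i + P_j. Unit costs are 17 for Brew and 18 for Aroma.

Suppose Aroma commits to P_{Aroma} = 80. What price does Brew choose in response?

59.5

Brew's profit: π = (P_{Brew} − 17)(328 − 4P_{Brew} + P_{Aroma}).
∂π/∂P_{Brew} = 396 − 8P_{Brew} + P_{Aroma} = 0 ⇒ P_{Brew} = 49.5 + 0.125P_{Aroma}.
At P_{Aroma} = 80: P_{Brew} = 49.5 + 0.125·80 = 59.5.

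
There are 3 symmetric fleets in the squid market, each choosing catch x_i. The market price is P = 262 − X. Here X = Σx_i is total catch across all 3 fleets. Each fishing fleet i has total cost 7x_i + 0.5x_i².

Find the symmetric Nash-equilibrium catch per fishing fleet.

51

A representative fishing fleet's profit is π_i = x_i(262 − X) − 7x_i − 0.5x_i², with X = x_i + Σ_{j≠i} x_j.
First-order condition: 255 − 3x_i − Σ_{j≠i} x_j = 0.
With identical fishing fleets, set every x_j = x: then 255 − 3x − 2x = 0, i.e. x = 255/5 = 51.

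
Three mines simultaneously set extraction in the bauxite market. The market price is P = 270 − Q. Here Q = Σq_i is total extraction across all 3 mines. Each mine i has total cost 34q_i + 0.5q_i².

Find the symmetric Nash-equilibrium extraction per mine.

47.2

A representative mine's profit is π_i = q_i(270 − Q) − 34q_i − 0.5q_i², with Q = q_i + Σ_{j≠i} q_j.
First-order condition: 236 − 3q_i − Σ_{j≠i} q_j = 0.
In a symmetric equilibrium every mine chooses the same q, so Σ_{j≠i} q_j = 2q. The condition becomes 236 − 5q = 0, giving q = 236/5 = 47.2.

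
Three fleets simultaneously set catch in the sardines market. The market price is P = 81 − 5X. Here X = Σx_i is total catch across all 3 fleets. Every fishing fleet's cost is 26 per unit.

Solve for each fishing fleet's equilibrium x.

2.75

A representative fishing fleet's profit is π_i = x_i(81 − 5X) − 26x_i, with X = x_i + Σ_{j≠i} x_j.
First-order condition: 55 − 10x_i − 5Σ_{j≠i} x_j = 0.
In a symmetric equilibrium every fishing fleet chooses the same x, so Σ_{j≠i} x_j = 2x. The condition becomes 55 − 20x = 0, giving x = 55/20 = 2.75.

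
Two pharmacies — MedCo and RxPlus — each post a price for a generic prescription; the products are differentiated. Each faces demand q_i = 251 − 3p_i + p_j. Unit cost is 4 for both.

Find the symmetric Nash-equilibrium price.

MedCo's profit: π = (p_{MedCo} − 4)(251 − 3p_{MedCo} + p_{RxPlus}).
∂π/∂p_{MedCo} = 263 − 6p_{MedCo} + p_{RxPlus} = 0 ⇒ p_{MedCo} = 263/6 + (1/6)p_{RxPlus}.
By symmetry p_{RxPlus} = p_{MedCo}; substituting into the reaction function, (5/6)p_{MedCo} = 263/6 and p_{MedCo} = 52.6.

52.6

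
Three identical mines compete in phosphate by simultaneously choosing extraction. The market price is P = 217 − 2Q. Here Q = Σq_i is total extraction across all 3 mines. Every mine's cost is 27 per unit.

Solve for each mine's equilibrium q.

A representative mine's profit is π_i = q_i(217 − 2Q) − 27q_i, with Q = q_i + Σ_{j≠i} q_j.
First-order condition: 190 − 4q_i − 2Σ_{j≠i} q_j = 0.
With identical mines, set every q_j = q: then 190 − 4q − 4q = 0, i.e. q = 190/8 = 23.75.

23.75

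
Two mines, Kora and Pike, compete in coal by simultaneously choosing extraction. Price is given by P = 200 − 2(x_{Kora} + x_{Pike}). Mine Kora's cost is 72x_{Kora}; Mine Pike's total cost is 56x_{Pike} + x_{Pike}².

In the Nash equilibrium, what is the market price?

120

Mine Kora's profit: π = x_{Kora}(200 − 2(x_{Kora} + x_{Pike})) − 72x_{Kora}.
∂π/∂x_{Kora} = 128 − 4x_{Kora} − 2x_{Pike} = 0, so x_{Kora} = 32 − 0.5x_{Pike}.
For Pike: ∂π/∂x_{Pike} = 144 − 6x_{Pike} − 2x_{Kora} = 0 ⇒ x_{Pike} = 24 − (1/3)x_{Kora}.
Substituting the second reaction function into the first: x_{Kora} = 32 − 0.5(24 − (1/3)x_{Kora}), which gives (5/6)x_{Kora} = 20 ⇒ x_{Kora} = 24.
Then x_{Pike} = 24 − (1/3)·24 = 16.
Equilibrium price: P = 200 − 2·40 = 120.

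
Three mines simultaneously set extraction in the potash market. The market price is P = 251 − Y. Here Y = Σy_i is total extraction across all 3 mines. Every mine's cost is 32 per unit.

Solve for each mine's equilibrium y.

54.75

A representative mine's profit is π_i = y_i(251 − Y) − 32y_i, with Y = y_i + Σ_{j≠i} y_j.
First-order condition: 219 − 2y_i − Σ_{j≠i} y_j = 0.
With identical mines, set every y_j = y: then 219 − 2y − 2y = 0, i.e. y = 219/4 = 54.75.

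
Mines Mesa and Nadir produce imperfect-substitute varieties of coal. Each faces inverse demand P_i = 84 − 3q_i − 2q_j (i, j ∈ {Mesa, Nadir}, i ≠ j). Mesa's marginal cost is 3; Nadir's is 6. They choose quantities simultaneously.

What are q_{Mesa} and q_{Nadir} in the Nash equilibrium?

Mine Mesa's profit: π = q_{Mesa}(84 − 3q_{Mesa} − 2q_{Nadir}) − 3q_{Mesa}.
∂π/∂q_{Mesa} = 81 − 6q_{Mesa} − 2q_{Nadir} = 0 ⇒ q_{Mesa} = 13.5 − (1/3)q_{Nadir}.
Similarly q_{Nadir} = 13 − (1/3)q_{Mesa}.
Substituting the second reaction function into the first: q_{Mesa} = 13.5 − (1/3)(13 − (1/3)q_{Mesa}), which gives (8/9)q_{Mesa} = 55/6 ⇒ q_{Mesa} = 10.3125.
Then q_{Nadir} = 13 − (1/3)·10.3125 = 9.5625.

10.3125, 9.5625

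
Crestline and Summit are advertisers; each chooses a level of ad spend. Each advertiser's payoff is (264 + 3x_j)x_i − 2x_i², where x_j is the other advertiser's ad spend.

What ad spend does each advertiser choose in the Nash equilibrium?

Crestline's payoff is (264 + 3x_S)x_C − 2x_C².
∂π/∂x_C = 264 + 3x_S − 4x_C = 0, so x_C = 66 + 0.75x_S.
The game is symmetric, so in equilibrium x_S = x_C: the reaction function gives 0.25x_C = 66, hence x_C = 264.

264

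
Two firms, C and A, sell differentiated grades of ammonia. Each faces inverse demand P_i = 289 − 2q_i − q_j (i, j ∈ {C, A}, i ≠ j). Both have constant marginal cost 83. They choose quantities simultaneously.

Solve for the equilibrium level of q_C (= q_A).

Firm C's profit: π = q_C(289 − 2q_C − q_A) − 83q_C.
∂π/∂q_C = 206 − 4q_C − q_A = 0 ⇒ q_C = 51.5 − 0.25q_A.
By symmetry q_A = q_C; substituting into the reaction function, 1.25q_C = 51.5 and q_C = 41.2.

41.2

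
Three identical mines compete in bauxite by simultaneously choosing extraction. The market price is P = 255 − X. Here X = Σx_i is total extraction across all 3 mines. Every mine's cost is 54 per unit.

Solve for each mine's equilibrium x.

50.25

A representative mine's profit is π_i = x_i(255 − X) − 54x_i, with X = x_i + Σ_{j≠i} x_j.
First-order condition: 201 − 2x_i − Σ_{j≠i} x_j = 0.
In a symmetric equilibrium every mine chooses the same x, so Σ_{j≠i} x_j = 2x. The condition becomes 201 − 4x = 0, giving x = 201/4 = 50.25.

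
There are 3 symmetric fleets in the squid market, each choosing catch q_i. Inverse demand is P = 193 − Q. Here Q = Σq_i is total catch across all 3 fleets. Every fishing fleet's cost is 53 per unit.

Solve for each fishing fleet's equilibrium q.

35

A representative fishing fleet's profit is π_i = q_i(193 − Q) − 53q_i, with Q = q_i + Σ_{j≠i} q_j.
First-order condition: 140 − 2q_i − Σ_{j≠i} q_j = 0.
With identical fishing fleets, set every q_j = q: then 140 − 2q − 2q = 0, i.e. q = 140/4 = 35.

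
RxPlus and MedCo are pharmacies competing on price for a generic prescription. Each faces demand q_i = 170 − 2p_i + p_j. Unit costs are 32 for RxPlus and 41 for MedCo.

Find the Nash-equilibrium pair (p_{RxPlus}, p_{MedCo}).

79.2, 82.8

RxPlus's profit: π = (p_{RxPlus} − 32)(170 − 2p_{RxPlus} + p_{MedCo}).
∂π/∂p_{RxPlus} = 234 − 4p_{RxPlus} + p_{MedCo} = 0 ⇒ p_{RxPlus} = 58.5 + 0.25p_{MedCo}.
Similarly p_{MedCo} = 63 + 0.25p_{RxPlus}.
Substituting the second reaction function into the first: p_{RxPlus} = 58.5 + 0.25(63 + 0.25p_{RxPlus}), which gives 0.9375p_{RxPlus} = 74.25 ⇒ p_{RxPlus} = 79.2.
Then p_{MedCo} = 63 + 0.25·79.2 = 82.8.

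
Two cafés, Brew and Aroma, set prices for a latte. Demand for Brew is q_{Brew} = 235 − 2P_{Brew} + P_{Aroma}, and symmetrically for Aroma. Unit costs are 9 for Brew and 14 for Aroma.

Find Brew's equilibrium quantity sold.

Brew's profit: π = (P_{Brew} − 9)(235 − 2P_{Brew} + P_{Aroma}).
∂π/∂P_{Brew} = 253 − 4P_{Brew} + P_{Aroma} = 0 ⇒ P_{Brew} = 63.25 + 0.25P_{Aroma}.
Similarly P_{Aroma} = 65.75 + 0.25P_{Brew}.
Substituting the second reaction function into the first: P_{Brew} = 63.25 + 0.25(65.75 + 0.25P_{Brew}), which gives 0.9375P_{Brew} = 79.6875 ⇒ P_{Brew} = 85.
Then P_{Aroma} = 65.75 + 0.25·85 = 87.
q_{Brew} = 235 − 2·85 + 87 = 152.

152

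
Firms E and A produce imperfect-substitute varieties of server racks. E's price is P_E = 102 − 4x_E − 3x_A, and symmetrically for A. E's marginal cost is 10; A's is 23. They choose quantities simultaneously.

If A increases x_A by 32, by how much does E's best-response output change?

-12

Firm E's profit: π = x_E(102 − 4x_E − 3x_A) − 10x_E.
∂π/∂x_E = 92 − 8x_E − 3x_A = 0 ⇒ x_E = 11.5 − 0.375x_A.
The reaction-function slope is −0.375, so a 32-unit rise in x_A moves x_E by −0.375 × 32 = −12. E's best response falls — the actions are strategic substitutes.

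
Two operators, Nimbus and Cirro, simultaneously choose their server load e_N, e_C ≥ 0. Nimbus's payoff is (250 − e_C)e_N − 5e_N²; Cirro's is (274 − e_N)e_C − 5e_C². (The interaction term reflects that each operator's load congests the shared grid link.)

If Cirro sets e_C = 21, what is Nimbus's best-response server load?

Expanding Nimbus's payoff: 250e_N − e_Ce_N − 5e_N².
∂π/∂e_N = 250 − e_C − 10e_N = 0, so e_N = 25 − 0.1e_C.
At e_C = 21: e_N = 25 − 0.1·21 = 22.9.

22.9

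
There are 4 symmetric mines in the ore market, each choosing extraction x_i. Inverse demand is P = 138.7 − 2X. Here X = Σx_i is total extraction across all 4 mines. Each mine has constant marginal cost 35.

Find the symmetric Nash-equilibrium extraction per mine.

A representative mine's profit is π_i = x_i(138.7 − 2X) − 35x_i, with X = x_i + Σ_{j≠i} x_j.
First-order condition: 103.7 − 4x_i − 2Σ_{j≠i} x_j = 0.
With identical mines, set every x_j = x: then 103.7 − 4x − 6x = 0, i.e. x = 103.7/10 = 10.37.

10.37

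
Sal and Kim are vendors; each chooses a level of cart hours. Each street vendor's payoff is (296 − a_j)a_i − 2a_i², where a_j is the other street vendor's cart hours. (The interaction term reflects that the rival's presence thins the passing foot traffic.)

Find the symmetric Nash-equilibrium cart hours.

Sal's payoff is (296 − a_K)a_S − 2a_S².
∂π/∂a_S = 296 − a_K − 4a_S = 0, so a_S = 74 − 0.25a_K.
Setting a_S = a_K in the reaction function: a_S = 74 − 0.25a_S, so a_S = 74 / 1.25 = 59.2.

59.2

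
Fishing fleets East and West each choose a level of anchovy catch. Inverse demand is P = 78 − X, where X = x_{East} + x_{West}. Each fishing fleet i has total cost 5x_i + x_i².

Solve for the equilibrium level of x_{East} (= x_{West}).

Fishing fleet East's profit: π = x_{East}(78 − (x_{East} + x_{West})) − 5x_{East} − x_{East}².
∂π/∂x_{East} = 73 − 4x_{East} − x_{West} = 0, so x_{East} = 18.25 − 0.25x_{West}.
The game is symmetric, so in equilibrium x_{West} = x_{East}: the reaction function gives 1.25x_{East} = 18.25, hence x_{East} = 14.6.

14.6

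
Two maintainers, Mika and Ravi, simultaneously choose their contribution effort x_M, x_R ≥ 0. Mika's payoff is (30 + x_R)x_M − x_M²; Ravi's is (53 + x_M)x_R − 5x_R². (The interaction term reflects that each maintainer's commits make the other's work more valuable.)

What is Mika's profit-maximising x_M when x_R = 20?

25

Expanding Mika's payoff: 30x_M + x_Rx_M − x_M².
∂π/∂x_M = 30 + x_R − 2x_M = 0, so x_M = 15 + 0.5x_R.
At x_R = 20: x_M = 15 + 0.5·20 = 25.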